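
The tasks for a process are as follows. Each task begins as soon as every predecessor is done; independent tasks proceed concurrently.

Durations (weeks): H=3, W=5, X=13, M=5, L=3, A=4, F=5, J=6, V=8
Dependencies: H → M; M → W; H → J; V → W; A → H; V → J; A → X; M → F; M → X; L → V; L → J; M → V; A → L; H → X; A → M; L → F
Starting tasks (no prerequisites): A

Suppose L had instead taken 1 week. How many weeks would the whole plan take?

26

Critical path before the change: A→H→M→V→J = 4+3+5+8+6 = 26 giving 26 weeks.
The longest path through L is only 21 weeks, so L has float 5.
The critical path is still A→H→M→V→J; finish is now 26 weeks.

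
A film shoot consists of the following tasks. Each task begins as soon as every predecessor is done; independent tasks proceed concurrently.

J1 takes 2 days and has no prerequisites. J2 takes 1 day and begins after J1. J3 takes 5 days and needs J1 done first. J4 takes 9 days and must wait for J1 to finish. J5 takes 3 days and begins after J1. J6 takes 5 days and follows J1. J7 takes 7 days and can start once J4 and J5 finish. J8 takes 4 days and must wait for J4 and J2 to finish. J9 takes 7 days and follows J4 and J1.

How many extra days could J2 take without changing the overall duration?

11

The longest chain is J1→J4→J7 = 2+9+7 = 18; overall finish 18 days.
J2 finishes as early as 3 and must finish by 14.
Slack of J2 = 13 − 2 = 11 days.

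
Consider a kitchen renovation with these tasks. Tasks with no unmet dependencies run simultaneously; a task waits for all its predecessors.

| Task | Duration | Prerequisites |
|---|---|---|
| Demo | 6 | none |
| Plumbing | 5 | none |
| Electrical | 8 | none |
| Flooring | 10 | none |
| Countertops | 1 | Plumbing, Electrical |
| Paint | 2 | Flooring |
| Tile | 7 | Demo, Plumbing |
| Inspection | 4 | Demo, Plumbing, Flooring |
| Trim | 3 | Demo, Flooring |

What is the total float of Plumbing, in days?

2

The longest chain is Flooring→Inspection = 10+4 = 14; overall finish 14 days.
Plumbing finishes as early as 5 and must finish by 7.
Float = 14 − 12 = 2.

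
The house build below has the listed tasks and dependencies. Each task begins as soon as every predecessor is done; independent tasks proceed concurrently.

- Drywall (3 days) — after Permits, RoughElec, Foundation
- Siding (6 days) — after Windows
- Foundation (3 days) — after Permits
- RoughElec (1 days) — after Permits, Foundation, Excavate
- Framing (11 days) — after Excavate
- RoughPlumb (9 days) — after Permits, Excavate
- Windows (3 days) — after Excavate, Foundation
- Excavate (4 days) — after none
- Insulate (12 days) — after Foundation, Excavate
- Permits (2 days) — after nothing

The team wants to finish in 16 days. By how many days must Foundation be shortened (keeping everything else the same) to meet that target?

Current finish: 17 days; target: 16.
Foundation is on every critical path, so each day cut from Foundation cuts the finish by one (this holds down to a finish of 16).
Need 17 − 16 = 1 day off Foundation → Foundation becomes 2 days, finish becomes 16.

1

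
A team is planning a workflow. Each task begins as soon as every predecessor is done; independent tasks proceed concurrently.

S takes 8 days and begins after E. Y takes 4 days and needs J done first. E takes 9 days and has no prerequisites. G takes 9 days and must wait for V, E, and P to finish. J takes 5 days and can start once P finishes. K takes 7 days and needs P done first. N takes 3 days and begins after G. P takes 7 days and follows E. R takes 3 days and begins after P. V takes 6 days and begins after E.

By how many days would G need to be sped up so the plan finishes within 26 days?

Current finish: 28 days; target: 26.
G is on every critical path, so each day cut from G cuts the finish by one (this holds down to a finish of 25).
Need 28 − 26 = 2 days off G → G becomes 7 days, finish becomes 26.

2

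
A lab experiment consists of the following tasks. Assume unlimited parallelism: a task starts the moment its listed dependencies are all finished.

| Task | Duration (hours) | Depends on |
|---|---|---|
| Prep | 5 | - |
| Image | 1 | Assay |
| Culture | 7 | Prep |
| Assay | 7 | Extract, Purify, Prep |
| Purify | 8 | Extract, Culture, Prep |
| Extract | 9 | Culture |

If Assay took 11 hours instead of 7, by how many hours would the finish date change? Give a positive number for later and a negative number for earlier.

4

Baseline: Prep→Culture→Extract→Purify→Assay→Image = 5+7+9+8+7+1 = 37 → 37 hours.
Assay lies on that path, so at 11 hours the path becomes 41 hours.
The critical path is still Prep→Culture→Extract→Purify→Assay→Image; finish is now 41 hours.
Change in finish: 41 − 37 = +4 hours.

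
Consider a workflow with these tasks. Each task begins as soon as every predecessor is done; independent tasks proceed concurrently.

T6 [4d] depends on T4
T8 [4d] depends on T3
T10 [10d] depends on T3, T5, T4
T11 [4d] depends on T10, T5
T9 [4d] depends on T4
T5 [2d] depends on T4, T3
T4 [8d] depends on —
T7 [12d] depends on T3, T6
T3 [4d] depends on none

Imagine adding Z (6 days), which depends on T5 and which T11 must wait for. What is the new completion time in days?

24

Originally the plan takes 24 days.
With Z inserted, T11 now waits for max(T10, T5, Z).
New critical path: T4→T5→T10→T11 = 8+2+10+4 = 24 ⇒ 24 days.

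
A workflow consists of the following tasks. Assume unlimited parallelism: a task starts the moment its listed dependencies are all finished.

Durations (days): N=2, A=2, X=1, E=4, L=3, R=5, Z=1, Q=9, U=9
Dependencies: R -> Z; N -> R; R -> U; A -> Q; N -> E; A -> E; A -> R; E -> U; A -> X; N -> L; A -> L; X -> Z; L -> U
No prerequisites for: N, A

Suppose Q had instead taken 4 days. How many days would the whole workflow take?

16

Baseline: N→R→U = 2+5+9 = 16 → 16 days.
The longest path through Q is only 11 days, so Q has float 5.
That remains the longest chain; total 16 days.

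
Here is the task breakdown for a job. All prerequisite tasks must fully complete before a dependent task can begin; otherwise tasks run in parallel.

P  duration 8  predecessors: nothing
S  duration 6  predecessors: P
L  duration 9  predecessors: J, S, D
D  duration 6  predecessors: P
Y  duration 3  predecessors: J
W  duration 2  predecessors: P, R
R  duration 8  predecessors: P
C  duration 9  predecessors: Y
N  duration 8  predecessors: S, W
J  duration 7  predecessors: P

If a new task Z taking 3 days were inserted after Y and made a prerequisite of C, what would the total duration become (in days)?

Originally the schedule takes 27 days.
With Z inserted, C now waits for max(Y, Z).
New critical path: P→J→Y→Z→C = 8+7+3+3+9 = 30 ⇒ 30 days.

30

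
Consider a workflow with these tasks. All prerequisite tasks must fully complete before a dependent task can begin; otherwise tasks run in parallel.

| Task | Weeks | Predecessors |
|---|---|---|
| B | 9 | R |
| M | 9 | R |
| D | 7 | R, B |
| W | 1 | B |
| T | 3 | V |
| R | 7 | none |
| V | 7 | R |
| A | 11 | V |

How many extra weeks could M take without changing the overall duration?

Critical path: R→V→A = 7+7+11 = 25, so the finish is 25 weeks.
The longest chain containing M totals 16 weeks.
Float = 25 − 16 = 9.

9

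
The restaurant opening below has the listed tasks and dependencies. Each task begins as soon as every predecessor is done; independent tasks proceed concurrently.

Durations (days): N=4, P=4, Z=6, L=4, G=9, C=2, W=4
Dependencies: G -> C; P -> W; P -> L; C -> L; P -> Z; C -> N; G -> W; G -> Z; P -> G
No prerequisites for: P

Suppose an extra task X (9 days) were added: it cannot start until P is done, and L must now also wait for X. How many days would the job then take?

19

Originally the job takes 19 days.
With X inserted, L now waits for max(P, C, X).
New critical path: P→G→C→N = 4+9+2+4 = 19 ⇒ 19 days.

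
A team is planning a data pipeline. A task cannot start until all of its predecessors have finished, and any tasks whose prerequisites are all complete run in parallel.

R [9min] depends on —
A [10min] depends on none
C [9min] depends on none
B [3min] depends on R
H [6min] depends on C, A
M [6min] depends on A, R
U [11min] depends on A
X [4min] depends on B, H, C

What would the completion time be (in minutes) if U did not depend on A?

20

With the dependency in place, A→U = 10+11 = 21 sets the finish at 21 minutes.
Without A→U, U's earliest start moves from 10 to 0.
New critical path: A→H→X = 10+6+4 = 20 ⇒ 20 minutes.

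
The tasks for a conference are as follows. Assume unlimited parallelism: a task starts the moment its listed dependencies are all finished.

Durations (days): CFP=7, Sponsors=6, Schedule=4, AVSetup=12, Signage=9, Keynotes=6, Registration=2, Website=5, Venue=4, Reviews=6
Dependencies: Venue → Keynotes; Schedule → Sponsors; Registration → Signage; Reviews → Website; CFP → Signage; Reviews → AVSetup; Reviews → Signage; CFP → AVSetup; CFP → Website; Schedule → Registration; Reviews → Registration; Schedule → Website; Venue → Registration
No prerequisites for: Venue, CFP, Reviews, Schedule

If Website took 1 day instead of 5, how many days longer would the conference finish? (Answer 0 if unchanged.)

As given, the longest chain is CFP→AVSetup = 7+12 = 19, so the finish is 19 days.
Website has 7 days of float (longest path through it is 12).
No other chain overtakes it, so the finish is 19 days.
Change in finish: 19 − 19 = +0 days.

0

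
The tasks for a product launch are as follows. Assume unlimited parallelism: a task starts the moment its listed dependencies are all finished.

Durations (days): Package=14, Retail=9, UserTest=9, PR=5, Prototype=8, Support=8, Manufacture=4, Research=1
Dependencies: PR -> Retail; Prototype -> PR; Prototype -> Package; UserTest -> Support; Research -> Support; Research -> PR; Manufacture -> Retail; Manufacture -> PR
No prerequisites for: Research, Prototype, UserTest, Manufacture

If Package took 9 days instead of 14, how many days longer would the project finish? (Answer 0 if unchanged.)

0

Baseline: Prototype→Package = 8+14 = 22 → 22 days.
Package lies on that path, so at 9 days the path becomes 17 days.
Now Prototype→PR→Retail = 8+5+9 = 22 is longest, so the finish becomes 22 days.
Change in finish: 22 − 22 = +0 days.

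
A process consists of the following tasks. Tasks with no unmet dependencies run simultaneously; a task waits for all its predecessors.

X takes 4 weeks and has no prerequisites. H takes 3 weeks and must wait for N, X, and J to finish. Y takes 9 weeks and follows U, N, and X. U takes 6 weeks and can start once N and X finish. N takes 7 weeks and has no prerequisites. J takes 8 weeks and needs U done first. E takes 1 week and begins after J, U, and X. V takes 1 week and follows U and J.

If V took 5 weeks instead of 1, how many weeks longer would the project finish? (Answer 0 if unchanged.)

2

As given, the longest chain is N→U→J→H = 7+6+8+3 = 24, so the finish is 24 weeks.
V has 2 weeks of float (longest path through it is 22).
Now N→U→J→V = 7+6+8+5 = 26 is longest, so the finish becomes 26 weeks.
Change in finish: 26 − 24 = +2 weeks.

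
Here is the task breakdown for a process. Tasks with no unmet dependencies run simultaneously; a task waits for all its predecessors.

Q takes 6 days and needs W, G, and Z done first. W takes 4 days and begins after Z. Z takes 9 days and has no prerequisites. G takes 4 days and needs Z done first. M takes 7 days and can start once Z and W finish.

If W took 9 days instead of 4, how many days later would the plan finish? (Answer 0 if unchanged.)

Critical path before the change: Z→W→M = 9+4+7 = 20 giving 20 days.
W lies on that path, so at 9 days the path becomes 25 days.
The critical path is still Z→W→M; finish is now 25 days.
Change in finish: 25 − 20 = +5 days.

5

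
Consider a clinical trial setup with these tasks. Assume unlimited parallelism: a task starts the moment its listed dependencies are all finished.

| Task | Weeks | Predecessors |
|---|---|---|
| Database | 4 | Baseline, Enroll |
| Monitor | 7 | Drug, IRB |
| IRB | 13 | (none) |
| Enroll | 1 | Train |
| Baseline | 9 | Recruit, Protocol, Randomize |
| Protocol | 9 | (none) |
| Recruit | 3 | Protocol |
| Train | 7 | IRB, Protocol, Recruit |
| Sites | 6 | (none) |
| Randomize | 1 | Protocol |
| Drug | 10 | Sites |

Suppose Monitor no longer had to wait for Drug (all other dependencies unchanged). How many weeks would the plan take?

25

Before: longest chain Protocol→Recruit→Baseline→Database = 9+3+9+4 = 25, finish 25.
Without Drug→Monitor, Monitor's earliest start moves from 16 to 13.
The longest chain is now Protocol→Recruit→Baseline→Database = 9+3+9+4 = 25, so the plan takes 25 weeks.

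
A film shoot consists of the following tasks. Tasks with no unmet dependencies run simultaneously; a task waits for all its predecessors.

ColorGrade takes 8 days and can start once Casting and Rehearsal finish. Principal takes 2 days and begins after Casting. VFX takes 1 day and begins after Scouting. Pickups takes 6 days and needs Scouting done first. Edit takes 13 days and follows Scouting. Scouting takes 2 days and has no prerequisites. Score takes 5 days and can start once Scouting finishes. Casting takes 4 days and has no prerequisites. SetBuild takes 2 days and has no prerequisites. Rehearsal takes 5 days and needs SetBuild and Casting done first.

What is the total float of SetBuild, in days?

Critical path: Casting→Rehearsal→ColorGrade = 4+5+8 = 17, so the finish is 17 days.
The longest chain containing SetBuild totals 15 days.
So SetBuild can slip 4 − 2 = 2 days.

2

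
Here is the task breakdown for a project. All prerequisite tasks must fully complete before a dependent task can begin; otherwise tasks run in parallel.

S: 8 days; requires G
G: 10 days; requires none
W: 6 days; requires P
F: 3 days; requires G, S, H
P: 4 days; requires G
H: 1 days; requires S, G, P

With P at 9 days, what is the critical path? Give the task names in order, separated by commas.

Critical path before the change: G→S→H→F = 10+8+1+3 = 22 giving 22 days.
P has 2 days of float (longest path through it is 20).
New critical path: G→P→W = 10+9+6 = 25 ⇒ 25 days.

G, P, W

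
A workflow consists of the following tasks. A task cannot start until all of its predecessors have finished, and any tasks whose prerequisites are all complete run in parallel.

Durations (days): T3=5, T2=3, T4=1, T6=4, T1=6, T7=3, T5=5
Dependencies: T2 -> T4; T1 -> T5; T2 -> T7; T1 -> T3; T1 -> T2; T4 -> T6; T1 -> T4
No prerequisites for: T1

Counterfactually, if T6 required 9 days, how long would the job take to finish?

The binding path is T1→T2→T4→T6 = 6+3+1+4 = 14; finish at 14 days.
Since T6 is critical, the +5 change carries straight to that chain (now 19 days).
No other chain overtakes it, so the finish is 19 days.

19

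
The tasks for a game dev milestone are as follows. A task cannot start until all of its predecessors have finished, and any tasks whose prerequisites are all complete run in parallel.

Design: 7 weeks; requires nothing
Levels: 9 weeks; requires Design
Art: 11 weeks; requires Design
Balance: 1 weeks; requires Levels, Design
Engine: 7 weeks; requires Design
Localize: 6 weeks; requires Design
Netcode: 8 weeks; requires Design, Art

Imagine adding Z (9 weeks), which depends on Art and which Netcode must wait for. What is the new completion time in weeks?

35

Originally the project takes 26 weeks.
With Z inserted, Netcode now waits for max(Design, Art, Z).
New critical path: Design→Art→Z→Netcode = 7+11+9+8 = 35 ⇒ 35 weeks.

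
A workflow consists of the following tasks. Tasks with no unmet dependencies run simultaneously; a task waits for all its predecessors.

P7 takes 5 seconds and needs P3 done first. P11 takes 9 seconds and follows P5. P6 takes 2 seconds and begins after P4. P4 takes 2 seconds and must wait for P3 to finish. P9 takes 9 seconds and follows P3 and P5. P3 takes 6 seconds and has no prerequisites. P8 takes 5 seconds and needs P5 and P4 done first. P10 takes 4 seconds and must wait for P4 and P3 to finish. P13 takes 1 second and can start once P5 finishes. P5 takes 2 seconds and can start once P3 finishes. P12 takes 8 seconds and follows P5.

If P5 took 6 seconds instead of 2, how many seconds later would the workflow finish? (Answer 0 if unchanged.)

Baseline: P3→P5→P9 = 6+2+9 = 17 → 17 seconds.
P5 is on the critical path; changing it to 6 makes that path 21 seconds.
That remains the longest chain; total 21 seconds.
Change in finish: 21 − 17 = +4 seconds.

4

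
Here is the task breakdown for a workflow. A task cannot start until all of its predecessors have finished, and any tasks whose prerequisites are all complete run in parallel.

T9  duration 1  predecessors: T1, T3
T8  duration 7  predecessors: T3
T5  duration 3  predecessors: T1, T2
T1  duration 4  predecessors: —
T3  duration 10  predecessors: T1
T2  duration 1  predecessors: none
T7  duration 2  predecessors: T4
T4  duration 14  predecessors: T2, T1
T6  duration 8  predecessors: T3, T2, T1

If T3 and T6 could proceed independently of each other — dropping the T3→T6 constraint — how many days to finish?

Original critical path: T1→T3→T6 = 4+10+8 = 22 ⇒ 22 days.
Without T3→T6, T6's earliest start moves from 14 to 4.
After: T1→T3→T8 = 4+10+7 = 21 → 21 days.

21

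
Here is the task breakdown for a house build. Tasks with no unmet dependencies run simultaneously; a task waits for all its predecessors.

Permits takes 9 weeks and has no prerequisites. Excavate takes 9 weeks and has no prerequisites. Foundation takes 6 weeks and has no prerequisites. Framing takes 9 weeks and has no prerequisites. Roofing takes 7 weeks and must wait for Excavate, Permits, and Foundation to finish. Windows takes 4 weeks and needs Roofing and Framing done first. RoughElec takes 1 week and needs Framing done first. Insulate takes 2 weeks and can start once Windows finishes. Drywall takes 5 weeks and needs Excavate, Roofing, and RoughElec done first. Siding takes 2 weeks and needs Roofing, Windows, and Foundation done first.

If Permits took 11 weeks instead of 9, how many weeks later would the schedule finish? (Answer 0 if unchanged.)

2

Critical path before the change: Permits→Roofing→Windows→Insulate = 9+7+4+2 = 22 giving 22 weeks.
Permits lies on that path, so at 11 weeks the path becomes 24 weeks.
That remains the longest chain; total 24 weeks.
Change in finish: 24 − 22 = +2 weeks.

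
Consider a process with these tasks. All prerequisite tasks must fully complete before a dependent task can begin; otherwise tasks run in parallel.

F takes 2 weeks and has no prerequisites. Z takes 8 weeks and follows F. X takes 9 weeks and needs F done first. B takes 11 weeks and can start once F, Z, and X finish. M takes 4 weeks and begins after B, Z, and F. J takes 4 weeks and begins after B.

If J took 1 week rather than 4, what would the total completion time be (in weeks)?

Critical path before the change: F→X→B→J = 2+9+11+4 = 26 giving 26 weeks.
J is on the critical path; changing it to 1 makes that path 23 weeks.
The binding chain switches to F→X→B→M = 2+9+11+4 = 26; finish 26 weeks.

26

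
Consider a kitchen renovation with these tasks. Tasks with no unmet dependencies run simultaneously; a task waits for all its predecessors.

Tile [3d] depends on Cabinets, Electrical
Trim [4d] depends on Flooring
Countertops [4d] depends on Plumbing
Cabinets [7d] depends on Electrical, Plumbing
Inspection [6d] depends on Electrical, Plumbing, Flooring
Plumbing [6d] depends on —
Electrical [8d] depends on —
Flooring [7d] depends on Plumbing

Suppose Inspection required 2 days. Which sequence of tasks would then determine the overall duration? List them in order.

Electrical, Cabinets, Tile

Actual critical path: Plumbing→Flooring→Inspection = 6+7+6 = 19 ⇒ 19 days.
Since Inspection is critical, the -4 change carries straight to that chain (now 15 days).
New critical path: Electrical→Cabinets→Tile = 8+7+3 = 18 ⇒ 18 days.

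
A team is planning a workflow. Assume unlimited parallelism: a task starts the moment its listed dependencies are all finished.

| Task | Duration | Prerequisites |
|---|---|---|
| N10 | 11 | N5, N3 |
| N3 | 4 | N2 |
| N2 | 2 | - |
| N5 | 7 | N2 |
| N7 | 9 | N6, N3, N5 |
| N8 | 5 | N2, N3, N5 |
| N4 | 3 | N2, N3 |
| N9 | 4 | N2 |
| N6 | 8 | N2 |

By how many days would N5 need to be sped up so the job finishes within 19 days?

Current finish: 20 days; target: 19.
N5 is on every critical path, so each day cut from N5 cuts the finish by one (this holds down to a finish of 19).
Need 20 − 19 = 1 day off N5 → N5 becomes 6 days, finish becomes 19.

1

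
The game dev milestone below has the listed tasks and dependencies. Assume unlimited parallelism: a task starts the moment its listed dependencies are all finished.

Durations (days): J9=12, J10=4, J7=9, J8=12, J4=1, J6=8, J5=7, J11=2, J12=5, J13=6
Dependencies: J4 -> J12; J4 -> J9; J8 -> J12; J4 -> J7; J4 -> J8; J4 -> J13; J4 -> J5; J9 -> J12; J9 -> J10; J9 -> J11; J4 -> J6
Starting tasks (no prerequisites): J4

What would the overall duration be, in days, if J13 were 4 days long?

Critical path before the change: J4→J8→J12 = 1+12+5 = 18 giving 18 days.
J13 is off the critical path — its longest chain is 7 days, giving 11 of slack.
The critical path is still J4→J8→J12; finish is now 18 days.

18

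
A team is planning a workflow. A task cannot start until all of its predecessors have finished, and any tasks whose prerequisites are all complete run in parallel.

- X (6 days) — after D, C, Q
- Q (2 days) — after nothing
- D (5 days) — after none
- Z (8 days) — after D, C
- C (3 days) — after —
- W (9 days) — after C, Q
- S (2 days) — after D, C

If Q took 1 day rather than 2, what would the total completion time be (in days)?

13

Actual critical path: D→Z = 5+8 = 13 ⇒ 13 days.
The longest path through Q is only 11 days, so Q has float 2.
No other chain overtakes it, so the finish is 13 days.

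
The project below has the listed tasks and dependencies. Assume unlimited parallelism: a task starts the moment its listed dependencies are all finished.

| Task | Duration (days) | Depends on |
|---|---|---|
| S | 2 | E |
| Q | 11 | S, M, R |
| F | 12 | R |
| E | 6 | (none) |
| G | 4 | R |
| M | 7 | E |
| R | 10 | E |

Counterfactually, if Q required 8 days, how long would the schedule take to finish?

The binding path is E→R→F = 6+10+12 = 28; finish at 28 days.
Q has 1 day of float (longest path through it is 27).
That remains the longest chain; total 28 days.

28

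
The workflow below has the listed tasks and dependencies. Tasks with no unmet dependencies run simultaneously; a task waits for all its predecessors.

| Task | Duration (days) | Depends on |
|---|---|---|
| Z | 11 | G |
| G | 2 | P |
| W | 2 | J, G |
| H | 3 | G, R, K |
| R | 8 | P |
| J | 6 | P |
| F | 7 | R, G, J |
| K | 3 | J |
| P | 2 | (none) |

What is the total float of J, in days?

Critical path: P→R→F = 2+8+7 = 17, so the finish is 17 days.
J finishes as early as 8 and must finish by 10.
Float = 17 − 15 = 2.

2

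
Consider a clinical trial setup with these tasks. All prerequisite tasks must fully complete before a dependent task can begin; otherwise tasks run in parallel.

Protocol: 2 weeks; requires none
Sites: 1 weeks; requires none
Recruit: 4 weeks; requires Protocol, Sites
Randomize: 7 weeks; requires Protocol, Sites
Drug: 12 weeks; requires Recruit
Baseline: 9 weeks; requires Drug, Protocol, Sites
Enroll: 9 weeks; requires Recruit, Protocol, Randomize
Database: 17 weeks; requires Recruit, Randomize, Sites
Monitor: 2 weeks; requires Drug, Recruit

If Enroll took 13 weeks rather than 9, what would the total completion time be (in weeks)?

27

Critical path before the change: Protocol→Recruit→Drug→Baseline = 2+4+12+9 = 27 giving 27 weeks.
Enroll has 9 weeks of float (longest path through it is 18).
No other chain overtakes it, so the finish is 27 weeks.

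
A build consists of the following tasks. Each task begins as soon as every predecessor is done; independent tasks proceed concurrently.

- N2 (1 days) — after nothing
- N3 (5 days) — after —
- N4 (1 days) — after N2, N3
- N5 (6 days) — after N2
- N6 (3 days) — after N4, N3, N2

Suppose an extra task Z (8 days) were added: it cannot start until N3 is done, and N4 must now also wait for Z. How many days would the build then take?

Originally the build takes 9 days.
With Z inserted, N4 now waits for max(N2, N3, Z).
New critical path: N3→Z→N4→N6 = 5+8+1+3 = 17 ⇒ 17 days.

17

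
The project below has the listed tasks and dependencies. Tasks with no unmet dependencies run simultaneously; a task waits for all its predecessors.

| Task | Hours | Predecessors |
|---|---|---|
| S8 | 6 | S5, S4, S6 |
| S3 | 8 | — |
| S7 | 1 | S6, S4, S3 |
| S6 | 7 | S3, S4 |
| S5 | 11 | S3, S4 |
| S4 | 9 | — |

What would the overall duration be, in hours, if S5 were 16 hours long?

The binding path is S4→S5→S8 = 9+11+6 = 26; finish at 26 hours.
S5 is on the critical path; changing it to 16 makes that path 31 hours.
The critical path is still S4→S5→S8; finish is now 31 hours.

31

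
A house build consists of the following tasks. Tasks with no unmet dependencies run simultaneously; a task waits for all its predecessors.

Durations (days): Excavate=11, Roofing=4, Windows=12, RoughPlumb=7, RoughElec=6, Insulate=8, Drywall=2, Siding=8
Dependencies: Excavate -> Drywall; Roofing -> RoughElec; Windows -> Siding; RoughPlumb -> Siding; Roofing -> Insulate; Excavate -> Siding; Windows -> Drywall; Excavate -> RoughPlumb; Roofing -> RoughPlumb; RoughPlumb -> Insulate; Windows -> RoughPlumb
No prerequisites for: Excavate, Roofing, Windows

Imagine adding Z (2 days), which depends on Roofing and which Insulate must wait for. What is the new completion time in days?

Originally the project takes 27 days.
With Z inserted, Insulate now waits for max(Roofing, RoughPlumb, Z).
New critical path: Windows→RoughPlumb→Insulate = 12+7+8 = 27 ⇒ 27 days.

27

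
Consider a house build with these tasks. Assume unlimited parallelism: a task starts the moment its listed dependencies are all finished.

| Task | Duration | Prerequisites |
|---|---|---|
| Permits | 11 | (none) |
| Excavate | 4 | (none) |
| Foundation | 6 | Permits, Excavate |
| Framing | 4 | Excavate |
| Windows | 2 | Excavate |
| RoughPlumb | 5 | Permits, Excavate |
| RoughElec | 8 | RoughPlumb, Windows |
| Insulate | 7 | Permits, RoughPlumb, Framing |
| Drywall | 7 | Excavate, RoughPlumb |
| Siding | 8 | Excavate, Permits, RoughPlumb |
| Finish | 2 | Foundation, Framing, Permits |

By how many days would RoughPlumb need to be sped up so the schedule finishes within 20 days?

Current finish: 24 days; target: 20.
RoughPlumb is on every critical path, so each day cut from RoughPlumb cuts the finish by one (this holds down to a finish of 20).
Need 24 − 20 = 4 days off RoughPlumb → RoughPlumb becomes 1 day, finish becomes 20.

4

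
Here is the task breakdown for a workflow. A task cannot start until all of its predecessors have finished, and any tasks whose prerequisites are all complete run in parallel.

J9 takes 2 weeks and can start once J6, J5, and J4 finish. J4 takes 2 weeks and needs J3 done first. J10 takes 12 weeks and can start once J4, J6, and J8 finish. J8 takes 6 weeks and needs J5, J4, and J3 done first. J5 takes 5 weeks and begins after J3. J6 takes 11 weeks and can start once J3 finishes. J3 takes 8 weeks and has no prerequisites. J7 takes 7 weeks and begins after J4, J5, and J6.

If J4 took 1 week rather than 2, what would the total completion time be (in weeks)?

Critical path before the change: J3→J5→J8→J10 = 8+5+6+12 = 31 giving 31 weeks.
The longest path through J4 is only 28 weeks, so J4 has float 3.
No other chain overtakes it, so the finish is 31 weeks.

31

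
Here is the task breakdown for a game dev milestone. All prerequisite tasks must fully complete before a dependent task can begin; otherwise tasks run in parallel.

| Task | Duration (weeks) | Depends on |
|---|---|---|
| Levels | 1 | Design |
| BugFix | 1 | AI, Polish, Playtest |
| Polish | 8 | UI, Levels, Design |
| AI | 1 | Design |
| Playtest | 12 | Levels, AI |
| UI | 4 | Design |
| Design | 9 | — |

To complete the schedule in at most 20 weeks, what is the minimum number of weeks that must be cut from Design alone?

3

Current finish: 23 weeks; target: 20.
Design is on every critical path, so each week cut from Design cuts the finish by one (this holds down to a finish of 15).
Need 23 − 20 = 3 weeks off Design → Design becomes 6 weeks, finish becomes 20.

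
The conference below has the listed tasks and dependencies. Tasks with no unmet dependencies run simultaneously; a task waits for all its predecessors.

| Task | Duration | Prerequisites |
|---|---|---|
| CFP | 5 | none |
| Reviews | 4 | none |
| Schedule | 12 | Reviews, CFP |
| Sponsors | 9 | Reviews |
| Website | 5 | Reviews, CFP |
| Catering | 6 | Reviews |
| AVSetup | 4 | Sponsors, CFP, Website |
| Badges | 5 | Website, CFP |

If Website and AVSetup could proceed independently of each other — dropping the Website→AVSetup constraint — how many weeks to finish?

17

Before: longest chain CFP→Schedule = 5+12 = 17, finish 17.
Dropping Website→AVSetup doesn't change AVSetup's earliest start (13); another predecessor still binds.
After: CFP→Schedule = 5+12 = 17 → 17 weeks.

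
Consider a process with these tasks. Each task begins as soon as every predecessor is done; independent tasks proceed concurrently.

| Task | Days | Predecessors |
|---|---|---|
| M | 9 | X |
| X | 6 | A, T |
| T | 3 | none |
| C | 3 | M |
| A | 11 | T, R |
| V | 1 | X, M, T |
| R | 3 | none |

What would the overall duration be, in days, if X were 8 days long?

34

Actual critical path: R→A→X→M→C = 3+11+6+9+3 = 32 ⇒ 32 days.
X is on the critical path; changing it to 8 makes that path 34 days.
The critical path is still R→A→X→M→C; finish is now 34 days.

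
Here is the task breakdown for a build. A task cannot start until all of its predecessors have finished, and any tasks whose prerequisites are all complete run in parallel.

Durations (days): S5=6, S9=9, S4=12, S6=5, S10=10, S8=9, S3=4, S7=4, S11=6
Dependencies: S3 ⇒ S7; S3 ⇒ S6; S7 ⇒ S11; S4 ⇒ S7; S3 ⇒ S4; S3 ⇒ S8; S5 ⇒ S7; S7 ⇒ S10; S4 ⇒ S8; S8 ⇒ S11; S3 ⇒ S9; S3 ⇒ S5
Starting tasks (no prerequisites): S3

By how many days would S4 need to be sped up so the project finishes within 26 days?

5

Current finish: 31 days; target: 26.
S4 is on every critical path, so each day cut from S4 cuts the finish by one (this holds down to a finish of 24).
Need 31 − 26 = 5 days off S4 → S4 becomes 7 days, finish becomes 26.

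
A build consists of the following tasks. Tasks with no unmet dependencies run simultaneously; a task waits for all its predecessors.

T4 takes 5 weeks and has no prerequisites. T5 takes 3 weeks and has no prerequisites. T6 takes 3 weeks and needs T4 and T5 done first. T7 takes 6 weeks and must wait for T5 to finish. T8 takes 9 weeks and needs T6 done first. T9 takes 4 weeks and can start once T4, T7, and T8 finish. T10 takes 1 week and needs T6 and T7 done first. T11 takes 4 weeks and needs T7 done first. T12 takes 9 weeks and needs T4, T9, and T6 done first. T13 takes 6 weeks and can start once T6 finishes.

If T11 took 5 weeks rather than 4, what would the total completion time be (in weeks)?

Critical path before the change: T4→T6→T8→T9→T12 = 5+3+9+4+9 = 30 giving 30 weeks.
T11 has 17 weeks of float (longest path through it is 13).
That remains the longest chain; total 30 weeks.

30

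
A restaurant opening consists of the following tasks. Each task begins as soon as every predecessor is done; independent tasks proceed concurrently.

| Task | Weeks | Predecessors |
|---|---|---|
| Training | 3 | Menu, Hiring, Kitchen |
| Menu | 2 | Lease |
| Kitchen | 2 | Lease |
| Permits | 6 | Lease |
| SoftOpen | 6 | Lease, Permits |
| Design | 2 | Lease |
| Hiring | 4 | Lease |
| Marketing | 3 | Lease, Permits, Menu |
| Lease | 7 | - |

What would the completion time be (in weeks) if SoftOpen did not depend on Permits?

Original critical path: Lease→Permits→SoftOpen = 7+6+6 = 19 ⇒ 19 weeks.
Without Permits→SoftOpen, SoftOpen's earliest start moves from 13 to 7.
New critical path: Lease→Permits→Marketing = 7+6+3 = 16 ⇒ 16 weeks.

16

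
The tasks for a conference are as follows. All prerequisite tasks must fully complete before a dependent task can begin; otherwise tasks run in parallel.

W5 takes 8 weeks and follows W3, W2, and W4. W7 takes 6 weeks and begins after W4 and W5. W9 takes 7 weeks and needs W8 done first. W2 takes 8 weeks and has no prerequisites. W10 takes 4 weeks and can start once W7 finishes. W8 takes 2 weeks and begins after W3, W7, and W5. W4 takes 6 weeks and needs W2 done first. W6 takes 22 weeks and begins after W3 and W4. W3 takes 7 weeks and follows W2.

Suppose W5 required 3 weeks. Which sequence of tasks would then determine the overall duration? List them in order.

W2, W3, W6

The binding path is W2→W3→W5→W7→W8→W9 = 8+7+8+6+2+7 = 38; finish at 38 weeks.
Since W5 is critical, the -5 change carries straight to that chain (now 33 weeks).
New critical path: W2→W3→W6 = 8+7+22 = 37 ⇒ 37 weeks.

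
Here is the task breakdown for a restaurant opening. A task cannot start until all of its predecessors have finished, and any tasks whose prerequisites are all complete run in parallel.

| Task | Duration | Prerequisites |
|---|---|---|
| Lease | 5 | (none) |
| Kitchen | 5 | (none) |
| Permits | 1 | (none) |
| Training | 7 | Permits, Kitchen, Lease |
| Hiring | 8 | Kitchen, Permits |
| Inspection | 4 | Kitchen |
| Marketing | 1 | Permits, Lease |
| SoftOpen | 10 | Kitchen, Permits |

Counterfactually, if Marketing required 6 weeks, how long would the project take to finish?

Critical path before the change: Kitchen→SoftOpen = 5+10 = 15 giving 15 weeks.
Marketing has 9 weeks of float (longest path through it is 6).
The critical path is still Kitchen→SoftOpen; finish is now 15 weeks.

15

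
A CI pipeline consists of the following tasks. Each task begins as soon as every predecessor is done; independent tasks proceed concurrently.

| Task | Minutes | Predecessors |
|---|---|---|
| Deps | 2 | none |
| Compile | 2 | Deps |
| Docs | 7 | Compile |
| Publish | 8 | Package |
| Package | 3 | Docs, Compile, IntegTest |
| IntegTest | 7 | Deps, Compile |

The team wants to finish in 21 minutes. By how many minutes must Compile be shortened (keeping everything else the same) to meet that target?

Current finish: 22 minutes; target: 21.
Compile is on every critical path, so each minute cut from Compile cuts the finish by one (this holds down to a finish of 21).
Need 22 − 21 = 1 minute off Compile → Compile becomes 1 minute, finish becomes 21.

1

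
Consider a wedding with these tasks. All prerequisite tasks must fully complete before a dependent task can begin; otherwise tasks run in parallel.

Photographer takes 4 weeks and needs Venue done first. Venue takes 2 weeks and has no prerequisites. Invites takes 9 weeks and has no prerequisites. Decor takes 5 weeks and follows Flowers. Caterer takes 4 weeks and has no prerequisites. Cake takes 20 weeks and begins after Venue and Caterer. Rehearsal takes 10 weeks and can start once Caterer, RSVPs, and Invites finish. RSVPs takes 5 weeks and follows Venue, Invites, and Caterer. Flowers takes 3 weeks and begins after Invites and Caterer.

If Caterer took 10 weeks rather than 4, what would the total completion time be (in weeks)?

30

Critical path before the change: Caterer→Cake = 4+20 = 24 giving 24 weeks.
Caterer is on the critical path; changing it to 10 makes that path 30 weeks.
That remains the longest chain; total 30 weeks.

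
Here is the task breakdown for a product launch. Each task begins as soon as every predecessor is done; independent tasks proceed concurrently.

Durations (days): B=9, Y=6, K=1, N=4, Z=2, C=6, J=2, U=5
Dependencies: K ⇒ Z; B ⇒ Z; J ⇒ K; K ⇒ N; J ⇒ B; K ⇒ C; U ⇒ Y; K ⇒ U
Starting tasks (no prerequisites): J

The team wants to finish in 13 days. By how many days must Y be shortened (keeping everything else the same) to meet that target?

Current finish: 14 days; target: 13.
Y is on every critical path, so each day cut from Y cuts the finish by one (this holds down to a finish of 13).
Need 14 − 13 = 1 day off Y → Y becomes 5 days, finish becomes 13.

1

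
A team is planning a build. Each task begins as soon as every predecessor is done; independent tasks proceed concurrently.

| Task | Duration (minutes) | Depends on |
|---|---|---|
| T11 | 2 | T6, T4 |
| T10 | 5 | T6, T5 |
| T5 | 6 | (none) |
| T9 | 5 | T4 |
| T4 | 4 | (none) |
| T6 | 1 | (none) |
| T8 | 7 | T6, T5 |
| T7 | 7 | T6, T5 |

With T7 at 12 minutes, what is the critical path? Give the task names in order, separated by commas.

T5, T7

As given, the longest chain is T5→T7 = 6+7 = 13, so the finish is 13 minutes.
T7 lies on that path, so at 12 minutes the path becomes 18 minutes.
That remains the longest chain; total 18 minutes.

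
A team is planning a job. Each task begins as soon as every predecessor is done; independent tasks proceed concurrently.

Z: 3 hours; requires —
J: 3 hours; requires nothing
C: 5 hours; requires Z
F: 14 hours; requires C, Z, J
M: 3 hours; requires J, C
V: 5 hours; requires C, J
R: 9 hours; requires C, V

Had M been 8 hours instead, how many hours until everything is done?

Baseline: Z→C→F = 3+5+14 = 22 → 22 hours.
M has 11 hours of float (longest path through it is 11).
The critical path is still Z→C→F; finish is now 22 hours.

22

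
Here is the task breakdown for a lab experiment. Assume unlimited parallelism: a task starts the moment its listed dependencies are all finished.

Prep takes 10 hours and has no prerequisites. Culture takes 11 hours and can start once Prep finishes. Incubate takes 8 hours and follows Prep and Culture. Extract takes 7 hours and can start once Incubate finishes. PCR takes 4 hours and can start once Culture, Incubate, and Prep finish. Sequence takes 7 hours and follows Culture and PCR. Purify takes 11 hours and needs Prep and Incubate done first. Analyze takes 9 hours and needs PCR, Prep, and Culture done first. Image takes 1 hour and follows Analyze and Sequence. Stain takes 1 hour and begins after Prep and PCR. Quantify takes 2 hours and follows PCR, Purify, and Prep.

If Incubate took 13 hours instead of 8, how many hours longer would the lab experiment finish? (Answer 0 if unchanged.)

Actual critical path: Prep→Culture→Incubate→PCR→Analyze→Image = 10+11+8+4+9+1 = 43 ⇒ 43 hours.
Since Incubate is critical, the +5 change carries straight to that chain (now 48 hours).
That remains the longest chain; total 48 hours.
Change in finish: 48 − 43 = +5 hours.

5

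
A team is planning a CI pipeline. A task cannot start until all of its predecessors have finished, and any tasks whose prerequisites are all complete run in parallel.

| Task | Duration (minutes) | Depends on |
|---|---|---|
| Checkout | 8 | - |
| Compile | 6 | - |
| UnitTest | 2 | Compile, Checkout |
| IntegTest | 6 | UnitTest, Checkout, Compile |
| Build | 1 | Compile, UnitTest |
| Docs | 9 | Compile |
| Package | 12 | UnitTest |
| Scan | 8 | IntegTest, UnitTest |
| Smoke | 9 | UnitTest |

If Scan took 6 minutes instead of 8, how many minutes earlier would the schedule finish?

2

Baseline: Checkout→UnitTest→IntegTest→Scan = 8+2+6+8 = 24 → 24 minutes.
Scan is on the critical path; changing it to 6 makes that path 22 minutes.
That remains the longest chain; total 22 minutes.
Change in finish: 22 − 24 = -2 minutes.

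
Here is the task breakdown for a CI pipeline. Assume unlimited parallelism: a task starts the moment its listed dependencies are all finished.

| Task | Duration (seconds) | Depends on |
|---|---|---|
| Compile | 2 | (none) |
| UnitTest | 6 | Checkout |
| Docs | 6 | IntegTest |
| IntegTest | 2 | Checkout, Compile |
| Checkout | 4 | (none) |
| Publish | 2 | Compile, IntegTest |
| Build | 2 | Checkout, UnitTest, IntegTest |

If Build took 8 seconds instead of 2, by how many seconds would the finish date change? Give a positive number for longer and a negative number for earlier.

6

Actual critical path: Checkout→UnitTest→Build = 4+6+2 = 12 ⇒ 12 seconds.
Build is on the critical path; changing it to 8 makes that path 18 seconds.
No other chain overtakes it, so the finish is 18 seconds.
Change in finish: 18 − 12 = +6 seconds.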